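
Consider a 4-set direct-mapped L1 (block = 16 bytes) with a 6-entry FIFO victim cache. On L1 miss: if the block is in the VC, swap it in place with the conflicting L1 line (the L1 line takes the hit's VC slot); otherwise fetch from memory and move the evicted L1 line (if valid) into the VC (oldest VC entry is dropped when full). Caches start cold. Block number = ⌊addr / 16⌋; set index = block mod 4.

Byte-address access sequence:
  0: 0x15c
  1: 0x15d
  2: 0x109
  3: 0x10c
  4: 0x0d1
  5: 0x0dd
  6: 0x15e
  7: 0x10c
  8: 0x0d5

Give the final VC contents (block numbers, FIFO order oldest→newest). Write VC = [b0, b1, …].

VC = [21]

#0 0x15c→b21/s1 MISS; vc=[]
#1 0x15d→b21/s1 L1-HIT; vc=[]
#2 0x109→b16/s0 MISS; vc=[]
#3 0x10c→b16/s0 L1-HIT; vc=[]
#4 0xd1→b13/s1 MISS; vc=[21]
#5 0xdd→b13/s1 L1-HIT; vc=[21]
#6 0x15e→b21/s1 VC-HIT; vc=[13]
#7 0x10c→b16/s0 L1-HIT; vc=[13]
#8 0xd5→b13/s1 VC-HIT; vc=[21]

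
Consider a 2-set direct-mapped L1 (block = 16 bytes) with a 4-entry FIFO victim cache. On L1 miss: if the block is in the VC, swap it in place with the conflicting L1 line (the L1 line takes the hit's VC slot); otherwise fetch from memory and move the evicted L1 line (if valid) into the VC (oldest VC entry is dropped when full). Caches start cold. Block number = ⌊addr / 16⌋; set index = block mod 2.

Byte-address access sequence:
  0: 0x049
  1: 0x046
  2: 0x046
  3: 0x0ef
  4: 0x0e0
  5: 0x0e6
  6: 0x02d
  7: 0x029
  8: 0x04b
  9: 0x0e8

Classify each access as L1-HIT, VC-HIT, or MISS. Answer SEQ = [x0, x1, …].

  [0] addr=0x49 blk=4 s=0: MISS | VC []
  [1] addr=0x46 blk=4 s=0: L1-HIT | VC []
  [2] addr=0x46 blk=4 s=0: L1-HIT | VC []
  [3] addr=0xef blk=14 s=0: MISS | VC [4]
  [4] addr=0xe0 blk=14 s=0: L1-HIT | VC [4]
  [5] addr=0xe6 blk=14 s=0: L1-HIT | VC [4]
  [6] addr=0x2d blk=2 s=0: MISS | VC [4, 14]
  [7] addr=0x29 blk=2 s=0: L1-HIT | VC [4, 14]
  [8] addr=0x4b blk=4 s=0: VC-HIT | VC [2, 14]
  [9] addr=0xe8 blk=14 s=0: VC-HIT | VC [2, 4]

SEQ = [MISS, L1-HIT, L1-HIT, MISS, L1-HIT, L1-HIT, MISS, L1-HIT, VC-HIT, VC-HIT]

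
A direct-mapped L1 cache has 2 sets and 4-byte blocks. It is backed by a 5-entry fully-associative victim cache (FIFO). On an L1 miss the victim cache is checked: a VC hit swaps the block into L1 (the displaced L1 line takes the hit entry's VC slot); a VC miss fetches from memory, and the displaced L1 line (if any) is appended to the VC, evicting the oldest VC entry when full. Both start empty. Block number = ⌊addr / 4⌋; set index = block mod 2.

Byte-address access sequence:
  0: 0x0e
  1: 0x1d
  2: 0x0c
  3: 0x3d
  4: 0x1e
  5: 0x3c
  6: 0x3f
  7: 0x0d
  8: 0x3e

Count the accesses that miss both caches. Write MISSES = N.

#0 0xe→b3/s1 MISS; vc=[]
#1 0x1d→b7/s1 MISS; vc=[3]
#2 0xc→b3/s1 VC-HIT; vc=[7]
#3 0x3d→b15/s1 MISS; vc=[7,3]
#4 0x1e→b7/s1 VC-HIT; vc=[15,3]
#5 0x3c→b15/s1 VC-HIT; vc=[7,3]
#6 0x3f→b15/s1 L1-HIT; vc=[7,3]
#7 0xd→b3/s1 VC-HIT; vc=[7,15]
#8 0x3e→b15/s1 VC-HIT; vc=[7,3]

MISSES = 3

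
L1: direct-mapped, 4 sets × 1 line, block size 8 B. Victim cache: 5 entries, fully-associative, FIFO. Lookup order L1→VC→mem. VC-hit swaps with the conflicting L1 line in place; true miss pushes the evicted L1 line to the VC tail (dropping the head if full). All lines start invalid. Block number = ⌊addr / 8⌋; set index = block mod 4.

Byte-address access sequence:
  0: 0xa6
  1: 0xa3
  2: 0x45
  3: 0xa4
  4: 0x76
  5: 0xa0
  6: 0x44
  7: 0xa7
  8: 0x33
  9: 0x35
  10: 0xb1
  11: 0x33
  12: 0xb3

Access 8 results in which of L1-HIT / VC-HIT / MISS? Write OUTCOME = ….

0: 0xa6 (blk 20, set 0) → MISS  vc=[]
1: 0xa3 (blk 20, set 0) → L1-HIT  vc=[]
2: 0x45 (blk 8, set 0) → MISS  vc=[20]
3: 0xa4 (blk 20, set 0) → VC-HIT  vc=[8]
4: 0x76 (blk 14, set 2) → MISS  vc=[8]
5: 0xa0 (blk 20, set 0) → L1-HIT  vc=[8]
6: 0x44 (blk 8, set 0) → VC-HIT  vc=[20]
7: 0xa7 (blk 20, set 0) → VC-HIT  vc=[8]
8: 0x33 (blk 6, set 2) → MISS  vc=[8, 14]
9: 0x35 (blk 6, set 2) → L1-HIT  vc=[8, 14]
10: 0xb1 (blk 22, set 2) → MISS  vc=[8, 14, 6]
11: 0x33 (blk 6, set 2) → VC-HIT  vc=[8, 14, 22]
12: 0xb3 (blk 22, set 2) → VC-HIT  vc=[8, 14, 6]

OUTCOME = MISS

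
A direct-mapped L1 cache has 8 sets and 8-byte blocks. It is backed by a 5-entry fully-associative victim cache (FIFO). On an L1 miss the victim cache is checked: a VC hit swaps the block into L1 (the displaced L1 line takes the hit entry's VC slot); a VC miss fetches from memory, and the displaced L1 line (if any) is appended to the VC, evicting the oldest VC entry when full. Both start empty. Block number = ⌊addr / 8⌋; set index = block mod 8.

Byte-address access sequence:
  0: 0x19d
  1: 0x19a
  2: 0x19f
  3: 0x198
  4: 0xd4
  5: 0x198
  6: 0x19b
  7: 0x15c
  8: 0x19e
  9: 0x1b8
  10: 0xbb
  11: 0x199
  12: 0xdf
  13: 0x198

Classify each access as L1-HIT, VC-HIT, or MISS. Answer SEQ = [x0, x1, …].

0: 0x19d (blk 51, set 3) → MISS  vc=[]
1: 0x19a (blk 51, set 3) → L1-HIT  vc=[]
2: 0x19f (blk 51, set 3) → L1-HIT  vc=[]
3: 0x198 (blk 51, set 3) → L1-HIT  vc=[]
4: 0xd4 (blk 26, set 2) → MISS  vc=[]
5: 0x198 (blk 51, set 3) → L1-HIT  vc=[]
6: 0x19b (blk 51, set 3) → L1-HIT  vc=[]
7: 0x15c (blk 43, set 3) → MISS  vc=[51]
8: 0x19e (blk 51, set 3) → VC-HIT  vc=[43]
9: 0x1b8 (blk 55, set 7) → MISS  vc=[43]
10: 0xbb (blk 23, set 7) → MISS  vc=[43, 55]
11: 0x199 (blk 51, set 3) → L1-HIT  vc=[43, 55]
12: 0xdf (blk 27, set 3) → MISS  vc=[43, 55, 51]
13: 0x198 (blk 51, set 3) → VC-HIT  vc=[43, 55, 27]

SEQ = [MISS, L1-HIT, L1-HIT, L1-HIT, MISS, L1-HIT, L1-HIT, MISS, VC-HIT, MISS, MISS, L1-HIT, MISS, VC-HIT]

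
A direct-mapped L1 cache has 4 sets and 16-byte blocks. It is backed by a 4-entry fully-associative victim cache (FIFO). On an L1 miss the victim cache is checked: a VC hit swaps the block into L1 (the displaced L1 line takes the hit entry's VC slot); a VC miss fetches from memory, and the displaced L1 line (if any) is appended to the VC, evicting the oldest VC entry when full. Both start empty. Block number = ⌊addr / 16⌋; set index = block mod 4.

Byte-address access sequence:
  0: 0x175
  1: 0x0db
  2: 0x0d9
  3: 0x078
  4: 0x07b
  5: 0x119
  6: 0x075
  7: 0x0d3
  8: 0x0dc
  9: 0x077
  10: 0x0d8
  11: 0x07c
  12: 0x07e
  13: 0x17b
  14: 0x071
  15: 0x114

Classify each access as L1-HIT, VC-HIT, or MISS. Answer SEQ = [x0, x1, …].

SEQ = [MISS, MISS, L1-HIT, MISS, L1-HIT, MISS, L1-HIT, VC-HIT, L1-HIT, L1-HIT, L1-HIT, L1-HIT, L1-HIT, VC-HIT, VC-HIT, VC-HIT]

  [0] addr=0x175 blk=23 s=3: MISS | VC []
  [1] addr=0xdb blk=13 s=1: MISS | VC []
  [2] addr=0xd9 blk=13 s=1: L1-HIT | VC []
  [3] addr=0x78 blk=7 s=3: MISS | VC [23]
  [4] addr=0x7b blk=7 s=3: L1-HIT | VC [23]
  [5] addr=0x119 blk=17 s=1: MISS | VC [23, 13]
  [6] addr=0x75 blk=7 s=3: L1-HIT | VC [23, 13]
  [7] addr=0xd3 blk=13 s=1: VC-HIT | VC [23, 17]
  [8] addr=0xdc blk=13 s=1: L1-HIT | VC [23, 17]
  [9] addr=0x77 blk=7 s=3: L1-HIT | VC [23, 17]
  [10] addr=0xd8 blk=13 s=1: L1-HIT | VC [23, 17]
  [11] addr=0x7c blk=7 s=3: L1-HIT | VC [23, 17]
  [12] addr=0x7e blk=7 s=3: L1-HIT | VC [23, 17]
  [13] addr=0x17b blk=23 s=3: VC-HIT | VC [7, 17]
  [14] addr=0x71 blk=7 s=3: VC-HIT | VC [23, 17]
  [15] addr=0x114 blk=17 s=1: VC-HIT | VC [23, 13]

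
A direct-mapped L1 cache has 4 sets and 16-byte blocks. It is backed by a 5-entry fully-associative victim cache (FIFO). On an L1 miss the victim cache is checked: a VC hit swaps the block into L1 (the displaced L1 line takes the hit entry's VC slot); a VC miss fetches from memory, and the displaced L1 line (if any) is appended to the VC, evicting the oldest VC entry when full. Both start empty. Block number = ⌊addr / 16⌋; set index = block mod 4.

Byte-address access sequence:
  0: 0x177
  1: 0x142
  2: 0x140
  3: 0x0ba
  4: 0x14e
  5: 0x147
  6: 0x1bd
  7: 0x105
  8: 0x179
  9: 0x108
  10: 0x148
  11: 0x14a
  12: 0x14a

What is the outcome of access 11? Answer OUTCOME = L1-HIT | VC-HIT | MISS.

  [0] addr=0x177 blk=23 s=3: MISS | VC []
  [1] addr=0x142 blk=20 s=0: MISS | VC []
  [2] addr=0x140 blk=20 s=0: L1-HIT | VC []
  [3] addr=0xba blk=11 s=3: MISS | VC [23]
  [4] addr=0x14e blk=20 s=0: L1-HIT | VC [23]
  [5] addr=0x147 blk=20 s=0: L1-HIT | VC [23]
  [6] addr=0x1bd blk=27 s=3: MISS | VC [23, 11]
  [7] addr=0x105 blk=16 s=0: MISS | VC [23, 11, 20]
  [8] addr=0x179 blk=23 s=3: VC-HIT | VC [27, 11, 20]
  [9] addr=0x108 blk=16 s=0: L1-HIT | VC [27, 11, 20]
  [10] addr=0x148 blk=20 s=0: VC-HIT | VC [27, 11, 16]
  [11] addr=0x14a blk=20 s=0: L1-HIT | VC [27, 11, 16]
  [12] addr=0x14a blk=20 s=0: L1-HIT | VC [27, 11, 16]

OUTCOME = L1-HIT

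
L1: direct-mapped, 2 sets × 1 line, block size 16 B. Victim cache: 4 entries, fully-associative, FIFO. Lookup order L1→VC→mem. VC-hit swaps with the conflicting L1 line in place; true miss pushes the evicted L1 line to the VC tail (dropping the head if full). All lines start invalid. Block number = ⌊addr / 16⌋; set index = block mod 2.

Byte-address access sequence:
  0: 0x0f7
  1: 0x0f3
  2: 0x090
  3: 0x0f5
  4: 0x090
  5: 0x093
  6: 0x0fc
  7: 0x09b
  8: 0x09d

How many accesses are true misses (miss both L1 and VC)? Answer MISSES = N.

MISSES = 2

0: 0xf7 (blk 15, set 1) → MISS  vc=[]
1: 0xf3 (blk 15, set 1) → L1-HIT  vc=[]
2: 0x90 (blk 9, set 1) → MISS  vc=[15]
3: 0xf5 (blk 15, set 1) → VC-HIT  vc=[9]
4: 0x90 (blk 9, set 1) → VC-HIT  vc=[15]
5: 0x93 (blk 9, set 1) → L1-HIT  vc=[15]
6: 0xfc (blk 15, set 1) → VC-HIT  vc=[9]
7: 0x9b (blk 9, set 1) → VC-HIT  vc=[15]
8: 0x9d (blk 9, set 1) → L1-HIT  vc=[15]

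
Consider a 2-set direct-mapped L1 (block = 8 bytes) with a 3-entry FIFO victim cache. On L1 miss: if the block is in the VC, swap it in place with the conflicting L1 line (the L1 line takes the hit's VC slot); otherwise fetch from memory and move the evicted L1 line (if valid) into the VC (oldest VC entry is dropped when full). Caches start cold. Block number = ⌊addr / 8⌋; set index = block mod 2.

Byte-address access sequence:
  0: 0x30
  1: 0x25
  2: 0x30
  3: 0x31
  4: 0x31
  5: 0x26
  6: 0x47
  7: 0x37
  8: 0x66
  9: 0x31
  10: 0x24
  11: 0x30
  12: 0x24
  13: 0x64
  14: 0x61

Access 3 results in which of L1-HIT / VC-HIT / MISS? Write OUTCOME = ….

OUTCOME = L1-HIT

#0 0x30→b6/s0 MISS; vc=[]
#1 0x25→b4/s0 MISS; vc=[6]
#2 0x30→b6/s0 VC-HIT; vc=[4]
#3 0x31→b6/s0 L1-HIT; vc=[4]
#4 0x31→b6/s0 L1-HIT; vc=[4]
#5 0x26→b4/s0 VC-HIT; vc=[6]
#6 0x47→b8/s0 MISS; vc=[6,4]
#7 0x37→b6/s0 VC-HIT; vc=[8,4]
#8 0x66→b12/s0 MISS; vc=[8,4,6]
#9 0x31→b6/s0 VC-HIT; vc=[8,4,12]
#10 0x24→b4/s0 VC-HIT; vc=[8,6,12]
#11 0x30→b6/s0 VC-HIT; vc=[8,4,12]
#12 0x24→b4/s0 VC-HIT; vc=[8,6,12]
#13 0x64→b12/s0 VC-HIT; vc=[8,6,4]
#14 0x61→b12/s0 L1-HIT; vc=[8,6,4]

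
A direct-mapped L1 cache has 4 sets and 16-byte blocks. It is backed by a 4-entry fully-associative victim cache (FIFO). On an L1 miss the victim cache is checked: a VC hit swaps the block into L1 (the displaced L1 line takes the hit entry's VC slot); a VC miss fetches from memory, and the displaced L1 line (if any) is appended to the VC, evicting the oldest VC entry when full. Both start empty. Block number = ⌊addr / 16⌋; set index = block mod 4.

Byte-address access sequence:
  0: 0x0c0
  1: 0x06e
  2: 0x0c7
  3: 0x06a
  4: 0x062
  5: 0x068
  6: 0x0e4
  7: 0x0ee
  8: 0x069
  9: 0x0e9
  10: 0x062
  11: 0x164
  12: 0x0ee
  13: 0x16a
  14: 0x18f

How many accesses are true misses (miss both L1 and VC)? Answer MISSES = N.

#0 0xc0→b12/s0 MISS; vc=[]
#1 0x6e→b6/s2 MISS; vc=[]
#2 0xc7→b12/s0 L1-HIT; vc=[]
#3 0x6a→b6/s2 L1-HIT; vc=[]
#4 0x62→b6/s2 L1-HIT; vc=[]
#5 0x68→b6/s2 L1-HIT; vc=[]
#6 0xe4→b14/s2 MISS; vc=[6]
#7 0xee→b14/s2 L1-HIT; vc=[6]
#8 0x69→b6/s2 VC-HIT; vc=[14]
#9 0xe9→b14/s2 VC-HIT; vc=[6]
#10 0x62→b6/s2 VC-HIT; vc=[14]
#11 0x164→b22/s2 MISS; vc=[14,6]
#12 0xee→b14/s2 VC-HIT; vc=[22,6]
#13 0x16a→b22/s2 VC-HIT; vc=[14,6]
#14 0x18f→b24/s0 MISS; vc=[14,6,12]

MISSES = 5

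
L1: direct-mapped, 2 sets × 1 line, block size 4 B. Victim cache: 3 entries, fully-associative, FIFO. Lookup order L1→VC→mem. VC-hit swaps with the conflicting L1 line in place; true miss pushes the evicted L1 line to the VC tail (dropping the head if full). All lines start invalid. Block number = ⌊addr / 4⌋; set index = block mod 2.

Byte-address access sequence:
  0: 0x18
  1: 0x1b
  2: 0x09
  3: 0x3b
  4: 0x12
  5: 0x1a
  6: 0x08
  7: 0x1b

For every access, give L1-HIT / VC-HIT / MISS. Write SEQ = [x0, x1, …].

  [0] addr=0x18 blk=6 s=0: MISS | VC []
  [1] addr=0x1b blk=6 s=0: L1-HIT | VC []
  [2] addr=0x9 blk=2 s=0: MISS | VC [6]
  [3] addr=0x3b blk=14 s=0: MISS | VC [6, 2]
  [4] addr=0x12 blk=4 s=0: MISS | VC [6, 2, 14]
  [5] addr=0x1a blk=6 s=0: VC-HIT | VC [4, 2, 14]
  [6] addr=0x8 blk=2 s=0: VC-HIT | VC [4, 6, 14]
  [7] addr=0x1b blk=6 s=0: VC-HIT | VC [4, 2, 14]

SEQ = [MISS, L1-HIT, MISS, MISS, MISS, VC-HIT, VC-HIT, VC-HIT]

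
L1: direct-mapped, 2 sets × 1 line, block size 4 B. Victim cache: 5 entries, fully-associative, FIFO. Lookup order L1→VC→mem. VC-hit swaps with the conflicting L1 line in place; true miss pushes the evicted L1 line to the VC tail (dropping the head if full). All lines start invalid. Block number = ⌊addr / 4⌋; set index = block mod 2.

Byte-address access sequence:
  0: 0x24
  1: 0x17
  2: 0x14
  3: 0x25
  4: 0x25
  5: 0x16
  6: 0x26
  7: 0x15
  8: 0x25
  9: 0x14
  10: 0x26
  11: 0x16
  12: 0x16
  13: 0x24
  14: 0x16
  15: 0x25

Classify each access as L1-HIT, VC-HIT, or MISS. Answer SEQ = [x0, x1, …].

SEQ = [MISS, MISS, L1-HIT, VC-HIT, L1-HIT, VC-HIT, VC-HIT, VC-HIT, VC-HIT, VC-HIT, VC-HIT, VC-HIT, L1-HIT, VC-HIT, VC-HIT, VC-HIT]

#0 0x24→b9/s1 MISS; vc=[]
#1 0x17→b5/s1 MISS; vc=[9]
#2 0x14→b5/s1 L1-HIT; vc=[9]
#3 0x25→b9/s1 VC-HIT; vc=[5]
#4 0x25→b9/s1 L1-HIT; vc=[5]
#5 0x16→b5/s1 VC-HIT; vc=[9]
#6 0x26→b9/s1 VC-HIT; vc=[5]
#7 0x15→b5/s1 VC-HIT; vc=[9]
#8 0x25→b9/s1 VC-HIT; vc=[5]
#9 0x14→b5/s1 VC-HIT; vc=[9]
#10 0x26→b9/s1 VC-HIT; vc=[5]
#11 0x16→b5/s1 VC-HIT; vc=[9]
#12 0x16→b5/s1 L1-HIT; vc=[9]
#13 0x24→b9/s1 VC-HIT; vc=[5]
#14 0x16→b5/s1 VC-HIT; vc=[9]
#15 0x25→b9/s1 VC-HIT; vc=[5]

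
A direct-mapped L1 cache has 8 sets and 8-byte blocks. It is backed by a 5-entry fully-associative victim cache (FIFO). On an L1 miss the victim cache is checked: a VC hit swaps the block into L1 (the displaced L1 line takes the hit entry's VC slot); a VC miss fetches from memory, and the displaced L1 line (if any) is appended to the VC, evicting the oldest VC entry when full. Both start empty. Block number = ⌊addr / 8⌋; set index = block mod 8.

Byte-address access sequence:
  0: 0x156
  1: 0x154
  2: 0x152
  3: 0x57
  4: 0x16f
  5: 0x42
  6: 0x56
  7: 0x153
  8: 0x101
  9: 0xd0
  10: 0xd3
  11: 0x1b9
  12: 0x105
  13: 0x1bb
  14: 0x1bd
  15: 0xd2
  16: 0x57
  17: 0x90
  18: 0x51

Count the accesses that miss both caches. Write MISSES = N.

#0 0x156→b42/s2 MISS; vc=[]
#1 0x154→b42/s2 L1-HIT; vc=[]
#2 0x152→b42/s2 L1-HIT; vc=[]
#3 0x57→b10/s2 MISS; vc=[42]
#4 0x16f→b45/s5 MISS; vc=[42]
#5 0x42→b8/s0 MISS; vc=[42]
#6 0x56→b10/s2 L1-HIT; vc=[42]
#7 0x153→b42/s2 VC-HIT; vc=[10]
#8 0x101→b32/s0 MISS; vc=[10,8]
#9 0xd0→b26/s2 MISS; vc=[10,8,42]
#10 0xd3→b26/s2 L1-HIT; vc=[10,8,42]
#11 0x1b9→b55/s7 MISS; vc=[10,8,42]
#12 0x105→b32/s0 L1-HIT; vc=[10,8,42]
#13 0x1bb→b55/s7 L1-HIT; vc=[10,8,42]
#14 0x1bd→b55/s7 L1-HIT; vc=[10,8,42]
#15 0xd2→b26/s2 L1-HIT; vc=[10,8,42]
#16 0x57→b10/s2 VC-HIT; vc=[26,8,42]
#17 0x90→b18/s2 MISS; vc=[26,8,42,10]
#18 0x51→b10/s2 VC-HIT; vc=[26,8,42,18]

MISSES = 8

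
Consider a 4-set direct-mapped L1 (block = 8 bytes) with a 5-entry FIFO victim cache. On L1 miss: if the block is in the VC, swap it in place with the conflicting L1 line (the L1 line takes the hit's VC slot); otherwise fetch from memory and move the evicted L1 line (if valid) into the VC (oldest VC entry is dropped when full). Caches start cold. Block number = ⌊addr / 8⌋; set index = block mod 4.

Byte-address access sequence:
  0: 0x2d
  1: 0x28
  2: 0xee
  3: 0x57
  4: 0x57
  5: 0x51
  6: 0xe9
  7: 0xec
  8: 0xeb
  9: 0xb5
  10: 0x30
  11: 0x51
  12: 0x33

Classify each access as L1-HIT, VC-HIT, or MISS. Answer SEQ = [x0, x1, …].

SEQ = [MISS, L1-HIT, MISS, MISS, L1-HIT, L1-HIT, L1-HIT, L1-HIT, L1-HIT, MISS, MISS, VC-HIT, VC-HIT]

  [0] addr=0x2d blk=5 s=1: MISS | VC []
  [1] addr=0x28 blk=5 s=1: L1-HIT | VC []
  [2] addr=0xee blk=29 s=1: MISS | VC [5]
  [3] addr=0x57 blk=10 s=2: MISS | VC [5]
  [4] addr=0x57 blk=10 s=2: L1-HIT | VC [5]
  [5] addr=0x51 blk=10 s=2: L1-HIT | VC [5]
  [6] addr=0xe9 blk=29 s=1: L1-HIT | VC [5]
  [7] addr=0xec blk=29 s=1: L1-HIT | VC [5]
  [8] addr=0xeb blk=29 s=1: L1-HIT | VC [5]
  [9] addr=0xb5 blk=22 s=2: MISS | VC [5, 10]
  [10] addr=0x30 blk=6 s=2: MISS | VC [5, 10, 22]
  [11] addr=0x51 blk=10 s=2: VC-HIT | VC [5, 6, 22]
  [12] addr=0x33 blk=6 s=2: VC-HIT | VC [5, 10, 22]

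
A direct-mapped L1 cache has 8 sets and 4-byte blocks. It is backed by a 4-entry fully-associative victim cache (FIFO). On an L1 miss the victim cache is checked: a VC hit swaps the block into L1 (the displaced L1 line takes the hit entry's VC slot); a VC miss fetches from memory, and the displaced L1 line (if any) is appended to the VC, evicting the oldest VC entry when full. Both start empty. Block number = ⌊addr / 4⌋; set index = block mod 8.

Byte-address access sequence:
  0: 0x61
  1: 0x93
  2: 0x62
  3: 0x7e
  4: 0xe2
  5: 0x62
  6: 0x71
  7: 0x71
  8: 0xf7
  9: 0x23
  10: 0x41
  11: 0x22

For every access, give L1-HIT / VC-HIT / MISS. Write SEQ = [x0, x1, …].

SEQ = [MISS, MISS, L1-HIT, MISS, MISS, VC-HIT, MISS, L1-HIT, MISS, MISS, MISS, VC-HIT]

  [0] addr=0x61 blk=24 s=0: MISS | VC []
  [1] addr=0x93 blk=36 s=4: MISS | VC []
  [2] addr=0x62 blk=24 s=0: L1-HIT | VC []
  [3] addr=0x7e blk=31 s=7: MISS | VC []
  [4] addr=0xe2 blk=56 s=0: MISS | VC [24]
  [5] addr=0x62 blk=24 s=0: VC-HIT | VC [56]
  [6] addr=0x71 blk=28 s=4: MISS | VC [56, 36]
  [7] addr=0x71 blk=28 s=4: L1-HIT | VC [56, 36]
  [8] addr=0xf7 blk=61 s=5: MISS | VC [56, 36]
  [9] addr=0x23 blk=8 s=0: MISS | VC [56, 36, 24]
  [10] addr=0x41 blk=16 s=0: MISS | VC [56, 36, 24, 8]
  [11] addr=0x22 blk=8 s=0: VC-HIT | VC [56, 36, 24, 16]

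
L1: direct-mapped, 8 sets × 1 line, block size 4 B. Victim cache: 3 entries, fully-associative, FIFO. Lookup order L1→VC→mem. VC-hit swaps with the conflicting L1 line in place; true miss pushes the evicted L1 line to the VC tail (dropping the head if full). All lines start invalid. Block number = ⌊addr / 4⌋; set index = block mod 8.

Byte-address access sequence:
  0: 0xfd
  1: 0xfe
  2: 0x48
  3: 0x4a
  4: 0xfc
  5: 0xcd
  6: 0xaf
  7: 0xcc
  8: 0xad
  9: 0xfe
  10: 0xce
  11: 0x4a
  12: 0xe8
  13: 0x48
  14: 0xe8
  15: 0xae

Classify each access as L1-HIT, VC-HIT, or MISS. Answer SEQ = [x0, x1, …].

0: 0xfd (blk 63, set 7) → MISS  vc=[]
1: 0xfe (blk 63, set 7) → L1-HIT  vc=[]
2: 0x48 (blk 18, set 2) → MISS  vc=[]
3: 0x4a (blk 18, set 2) → L1-HIT  vc=[]
4: 0xfc (blk 63, set 7) → L1-HIT  vc=[]
5: 0xcd (blk 51, set 3) → MISS  vc=[]
6: 0xaf (blk 43, set 3) → MISS  vc=[51]
7: 0xcc (blk 51, set 3) → VC-HIT  vc=[43]
8: 0xad (blk 43, set 3) → VC-HIT  vc=[51]
9: 0xfe (blk 63, set 7) → L1-HIT  vc=[51]
10: 0xce (blk 51, set 3) → VC-HIT  vc=[43]
11: 0x4a (blk 18, set 2) → L1-HIT  vc=[43]
12: 0xe8 (blk 58, set 2) → MISS  vc=[43, 18]
13: 0x48 (blk 18, set 2) → VC-HIT  vc=[43, 58]
14: 0xe8 (blk 58, set 2) → VC-HIT  vc=[43, 18]
15: 0xae (blk 43, set 3) → VC-HIT  vc=[51, 18]

SEQ = [MISS, L1-HIT, MISS, L1-HIT, L1-HIT, MISS, MISS, VC-HIT, VC-HIT, L1-HIT, VC-HIT, L1-HIT, MISS, VC-HIT, VC-HIT, VC-HIT]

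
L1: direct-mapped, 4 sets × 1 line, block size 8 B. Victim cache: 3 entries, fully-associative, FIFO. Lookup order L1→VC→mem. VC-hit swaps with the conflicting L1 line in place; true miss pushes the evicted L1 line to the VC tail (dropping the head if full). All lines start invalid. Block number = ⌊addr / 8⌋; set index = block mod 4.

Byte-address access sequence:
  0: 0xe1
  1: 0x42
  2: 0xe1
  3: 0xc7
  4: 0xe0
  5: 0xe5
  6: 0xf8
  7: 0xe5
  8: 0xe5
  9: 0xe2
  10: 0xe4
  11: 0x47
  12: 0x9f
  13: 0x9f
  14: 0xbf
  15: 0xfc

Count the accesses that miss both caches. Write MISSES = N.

MISSES = 6

  [0] addr=0xe1 blk=28 s=0: MISS | VC []
  [1] addr=0x42 blk=8 s=0: MISS | VC [28]
  [2] addr=0xe1 blk=28 s=0: VC-HIT | VC [8]
  [3] addr=0xc7 blk=24 s=0: MISS | VC [8, 28]
  [4] addr=0xe0 blk=28 s=0: VC-HIT | VC [8, 24]
  [5] addr=0xe5 blk=28 s=0: L1-HIT | VC [8, 24]
  [6] addr=0xf8 blk=31 s=3: MISS | VC [8, 24]
  [7] addr=0xe5 blk=28 s=0: L1-HIT | VC [8, 24]
  [8] addr=0xe5 blk=28 s=0: L1-HIT | VC [8, 24]
  [9] addr=0xe2 blk=28 s=0: L1-HIT | VC [8, 24]
  [10] addr=0xe4 blk=28 s=0: L1-HIT | VC [8, 24]
  [11] addr=0x47 blk=8 s=0: VC-HIT | VC [28, 24]
  [12] addr=0x9f blk=19 s=3: MISS | VC [28, 24, 31]
  [13] addr=0x9f blk=19 s=3: L1-HIT | VC [28, 24, 31]
  [14] addr=0xbf blk=23 s=3: MISS | VC [24, 31, 19]
  [15] addr=0xfc blk=31 s=3: VC-HIT | VC [24, 23, 19]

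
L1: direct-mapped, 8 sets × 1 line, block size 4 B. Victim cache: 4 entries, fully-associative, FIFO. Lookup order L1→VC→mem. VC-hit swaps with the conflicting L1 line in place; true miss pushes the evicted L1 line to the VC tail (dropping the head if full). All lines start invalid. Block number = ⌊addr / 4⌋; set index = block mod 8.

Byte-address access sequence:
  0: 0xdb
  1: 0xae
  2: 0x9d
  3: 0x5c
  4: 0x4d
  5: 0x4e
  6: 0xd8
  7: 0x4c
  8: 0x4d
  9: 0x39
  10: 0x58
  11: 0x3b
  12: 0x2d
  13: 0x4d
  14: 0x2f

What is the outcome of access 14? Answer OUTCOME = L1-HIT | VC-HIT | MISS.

OUTCOME = VC-HIT

  [0] addr=0xdb blk=54 s=6: MISS | VC []
  [1] addr=0xae blk=43 s=3: MISS | VC []
  [2] addr=0x9d blk=39 s=7: MISS | VC []
  [3] addr=0x5c blk=23 s=7: MISS | VC [39]
  [4] addr=0x4d blk=19 s=3: MISS | VC [39, 43]
  [5] addr=0x4e blk=19 s=3: L1-HIT | VC [39, 43]
  [6] addr=0xd8 blk=54 s=6: L1-HIT | VC [39, 43]
  [7] addr=0x4c blk=19 s=3: L1-HIT | VC [39, 43]
  [8] addr=0x4d blk=19 s=3: L1-HIT | VC [39, 43]
  [9] addr=0x39 blk=14 s=6: MISS | VC [39, 43, 54]
  [10] addr=0x58 blk=22 s=6: MISS | VC [39, 43, 54, 14]
  [11] addr=0x3b blk=14 s=6: VC-HIT | VC [39, 43, 54, 22]
  [12] addr=0x2d blk=11 s=3: MISS | VC [43, 54, 22, 19]
  [13] addr=0x4d blk=19 s=3: VC-HIT | VC [43, 54, 22, 11]
  [14] addr=0x2f blk=11 s=3: VC-HIT | VC [43, 54, 22, 19]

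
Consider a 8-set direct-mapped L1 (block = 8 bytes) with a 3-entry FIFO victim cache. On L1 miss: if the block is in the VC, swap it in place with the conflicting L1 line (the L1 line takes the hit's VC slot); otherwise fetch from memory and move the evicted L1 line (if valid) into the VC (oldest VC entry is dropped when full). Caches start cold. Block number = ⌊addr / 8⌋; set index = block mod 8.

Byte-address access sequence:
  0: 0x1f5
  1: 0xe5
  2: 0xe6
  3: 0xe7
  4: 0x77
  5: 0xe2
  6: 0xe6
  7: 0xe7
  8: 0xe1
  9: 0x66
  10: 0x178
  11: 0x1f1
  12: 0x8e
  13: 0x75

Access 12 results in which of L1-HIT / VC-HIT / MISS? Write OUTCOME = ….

0: 0x1f5 (blk 62, set 6) → MISS  vc=[]
1: 0xe5 (blk 28, set 4) → MISS  vc=[]
2: 0xe6 (blk 28, set 4) → L1-HIT  vc=[]
3: 0xe7 (blk 28, set 4) → L1-HIT  vc=[]
4: 0x77 (blk 14, set 6) → MISS  vc=[62]
5: 0xe2 (blk 28, set 4) → L1-HIT  vc=[62]
6: 0xe6 (blk 28, set 4) → L1-HIT  vc=[62]
7: 0xe7 (blk 28, set 4) → L1-HIT  vc=[62]
8: 0xe1 (blk 28, set 4) → L1-HIT  vc=[62]
9: 0x66 (blk 12, set 4) → MISS  vc=[62, 28]
10: 0x178 (blk 47, set 7) → MISS  vc=[62, 28]
11: 0x1f1 (blk 62, set 6) → VC-HIT  vc=[14, 28]
12: 0x8e (blk 17, set 1) → MISS  vc=[14, 28]
13: 0x75 (blk 14, set 6) → VC-HIT  vc=[62, 28]

OUTCOME = MISS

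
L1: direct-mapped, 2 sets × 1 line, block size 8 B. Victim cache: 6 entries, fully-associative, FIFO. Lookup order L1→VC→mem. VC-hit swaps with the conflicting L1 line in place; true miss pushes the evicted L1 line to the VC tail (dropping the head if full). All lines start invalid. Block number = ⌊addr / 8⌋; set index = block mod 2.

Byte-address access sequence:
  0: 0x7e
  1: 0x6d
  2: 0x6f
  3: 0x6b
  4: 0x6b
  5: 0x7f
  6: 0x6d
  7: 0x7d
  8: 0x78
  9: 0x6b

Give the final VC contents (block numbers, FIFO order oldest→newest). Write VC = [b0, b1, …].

VC = [15]

  [0] addr=0x7e blk=15 s=1: MISS | VC []
  [1] addr=0x6d blk=13 s=1: MISS | VC [15]
  [2] addr=0x6f blk=13 s=1: L1-HIT | VC [15]
  [3] addr=0x6b blk=13 s=1: L1-HIT | VC [15]
  [4] addr=0x6b blk=13 s=1: L1-HIT | VC [15]
  [5] addr=0x7f blk=15 s=1: VC-HIT | VC [13]
  [6] addr=0x6d blk=13 s=1: VC-HIT | VC [15]
  [7] addr=0x7d blk=15 s=1: VC-HIT | VC [13]
  [8] addr=0x78 blk=15 s=1: L1-HIT | VC [13]
  [9] addr=0x6b blk=13 s=1: VC-HIT | VC [15]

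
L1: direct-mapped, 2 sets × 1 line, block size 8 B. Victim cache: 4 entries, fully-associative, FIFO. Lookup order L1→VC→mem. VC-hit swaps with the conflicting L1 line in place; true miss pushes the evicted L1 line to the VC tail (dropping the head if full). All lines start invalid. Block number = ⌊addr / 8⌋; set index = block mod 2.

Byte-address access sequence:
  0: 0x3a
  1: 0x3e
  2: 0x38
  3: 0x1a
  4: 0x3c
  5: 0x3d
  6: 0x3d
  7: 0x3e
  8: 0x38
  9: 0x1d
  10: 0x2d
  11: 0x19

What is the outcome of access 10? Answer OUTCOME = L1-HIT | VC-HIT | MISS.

0: 0x3a (blk 7, set 1) → MISS  vc=[]
1: 0x3e (blk 7, set 1) → L1-HIT  vc=[]
2: 0x38 (blk 7, set 1) → L1-HIT  vc=[]
3: 0x1a (blk 3, set 1) → MISS  vc=[7]
4: 0x3c (blk 7, set 1) → VC-HIT  vc=[3]
5: 0x3d (blk 7, set 1) → L1-HIT  vc=[3]
6: 0x3d (blk 7, set 1) → L1-HIT  vc=[3]
7: 0x3e (blk 7, set 1) → L1-HIT  vc=[3]
8: 0x38 (blk 7, set 1) → L1-HIT  vc=[3]
9: 0x1d (blk 3, set 1) → VC-HIT  vc=[7]
10: 0x2d (blk 5, set 1) → MISS  vc=[7, 3]
11: 0x19 (blk 3, set 1) → VC-HIT  vc=[7, 5]

OUTCOME = MISS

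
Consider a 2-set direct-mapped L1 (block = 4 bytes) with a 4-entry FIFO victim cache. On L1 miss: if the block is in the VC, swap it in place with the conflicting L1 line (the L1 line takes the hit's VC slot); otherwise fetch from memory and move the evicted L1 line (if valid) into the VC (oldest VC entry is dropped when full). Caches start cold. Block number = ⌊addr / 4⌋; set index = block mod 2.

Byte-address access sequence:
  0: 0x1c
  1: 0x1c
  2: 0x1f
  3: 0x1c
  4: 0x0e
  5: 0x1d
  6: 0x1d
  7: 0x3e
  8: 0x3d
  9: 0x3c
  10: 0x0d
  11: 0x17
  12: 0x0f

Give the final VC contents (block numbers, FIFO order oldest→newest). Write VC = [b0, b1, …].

VC = [15, 7, 5]

0: 0x1c (blk 7, set 1) → MISS  vc=[]
1: 0x1c (blk 7, set 1) → L1-HIT  vc=[]
2: 0x1f (blk 7, set 1) → L1-HIT  vc=[]
3: 0x1c (blk 7, set 1) → L1-HIT  vc=[]
4: 0xe (blk 3, set 1) → MISS  vc=[7]
5: 0x1d (blk 7, set 1) → VC-HIT  vc=[3]
6: 0x1d (blk 7, set 1) → L1-HIT  vc=[3]
7: 0x3e (blk 15, set 1) → MISS  vc=[3, 7]
8: 0x3d (blk 15, set 1) → L1-HIT  vc=[3, 7]
9: 0x3c (blk 15, set 1) → L1-HIT  vc=[3, 7]
10: 0xd (blk 3, set 1) → VC-HIT  vc=[15, 7]
11: 0x17 (blk 5, set 1) → MISS  vc=[15, 7, 3]
12: 0xf (blk 3, set 1) → VC-HIT  vc=[15, 7, 5]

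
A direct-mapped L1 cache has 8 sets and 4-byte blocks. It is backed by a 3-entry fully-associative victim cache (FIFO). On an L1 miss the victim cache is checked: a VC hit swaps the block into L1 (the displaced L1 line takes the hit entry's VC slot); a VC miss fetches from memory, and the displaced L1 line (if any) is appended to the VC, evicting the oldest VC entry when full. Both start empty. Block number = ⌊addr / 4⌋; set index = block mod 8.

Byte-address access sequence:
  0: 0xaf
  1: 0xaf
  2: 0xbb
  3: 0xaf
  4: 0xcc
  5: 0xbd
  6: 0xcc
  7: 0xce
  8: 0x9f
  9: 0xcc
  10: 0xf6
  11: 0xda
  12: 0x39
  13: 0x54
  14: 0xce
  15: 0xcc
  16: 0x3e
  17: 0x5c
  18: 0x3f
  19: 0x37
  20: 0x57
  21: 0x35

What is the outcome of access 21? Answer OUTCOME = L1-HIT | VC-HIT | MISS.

OUTCOME = VC-HIT

#0 0xaf→b43/s3 MISS; vc=[]
#1 0xaf→b43/s3 L1-HIT; vc=[]
#2 0xbb→b46/s6 MISS; vc=[]
#3 0xaf→b43/s3 L1-HIT; vc=[]
#4 0xcc→b51/s3 MISS; vc=[43]
#5 0xbd→b47/s7 MISS; vc=[43]
#6 0xcc→b51/s3 L1-HIT; vc=[43]
#7 0xce→b51/s3 L1-HIT; vc=[43]
#8 0x9f→b39/s7 MISS; vc=[43,47]
#9 0xcc→b51/s3 L1-HIT; vc=[43,47]
#10 0xf6→b61/s5 MISS; vc=[43,47]
#11 0xda→b54/s6 MISS; vc=[43,47,46]
#12 0x39→b14/s6 MISS; vc=[47,46,54]
#13 0x54→b21/s5 MISS; vc=[46,54,61]
#14 0xce→b51/s3 L1-HIT; vc=[46,54,61]
#15 0xcc→b51/s3 L1-HIT; vc=[46,54,61]
#16 0x3e→b15/s7 MISS; vc=[54,61,39]
#17 0x5c→b23/s7 MISS; vc=[61,39,15]
#18 0x3f→b15/s7 VC-HIT; vc=[61,39,23]
#19 0x37→b13/s5 MISS; vc=[39,23,21]
#20 0x57→b21/s5 VC-HIT; vc=[39,23,13]
#21 0x35→b13/s5 VC-HIT; vc=[39,23,21]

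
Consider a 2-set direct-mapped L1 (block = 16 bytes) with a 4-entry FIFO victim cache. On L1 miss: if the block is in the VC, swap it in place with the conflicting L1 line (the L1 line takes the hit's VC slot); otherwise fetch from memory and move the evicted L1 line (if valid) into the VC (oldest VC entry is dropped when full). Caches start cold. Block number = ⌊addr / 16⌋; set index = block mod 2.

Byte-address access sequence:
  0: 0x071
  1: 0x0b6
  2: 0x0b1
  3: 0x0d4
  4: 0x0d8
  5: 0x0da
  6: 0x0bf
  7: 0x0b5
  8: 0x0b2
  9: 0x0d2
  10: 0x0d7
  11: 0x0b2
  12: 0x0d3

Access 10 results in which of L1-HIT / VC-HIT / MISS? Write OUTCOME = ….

#0 0x71→b7/s1 MISS; vc=[]
#1 0xb6→b11/s1 MISS; vc=[7]
#2 0xb1→b11/s1 L1-HIT; vc=[7]
#3 0xd4→b13/s1 MISS; vc=[7,11]
#4 0xd8→b13/s1 L1-HIT; vc=[7,11]
#5 0xda→b13/s1 L1-HIT; vc=[7,11]
#6 0xbf→b11/s1 VC-HIT; vc=[7,13]
#7 0xb5→b11/s1 L1-HIT; vc=[7,13]
#8 0xb2→b11/s1 L1-HIT; vc=[7,13]
#9 0xd2→b13/s1 VC-HIT; vc=[7,11]
#10 0xd7→b13/s1 L1-HIT; vc=[7,11]
#11 0xb2→b11/s1 VC-HIT; vc=[7,13]
#12 0xd3→b13/s1 VC-HIT; vc=[7,11]

OUTCOME = L1-HIT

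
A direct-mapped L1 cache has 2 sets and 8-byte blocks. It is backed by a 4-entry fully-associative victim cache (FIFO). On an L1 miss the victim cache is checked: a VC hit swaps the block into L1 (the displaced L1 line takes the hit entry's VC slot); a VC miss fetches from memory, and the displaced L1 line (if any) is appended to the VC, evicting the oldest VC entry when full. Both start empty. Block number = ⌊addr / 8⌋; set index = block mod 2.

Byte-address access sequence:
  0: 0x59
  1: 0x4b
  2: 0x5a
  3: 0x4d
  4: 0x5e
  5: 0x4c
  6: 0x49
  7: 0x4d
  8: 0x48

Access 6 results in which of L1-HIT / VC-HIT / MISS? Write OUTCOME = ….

OUTCOME = L1-HIT

#0 0x59→b11/s1 MISS; vc=[]
#1 0x4b→b9/s1 MISS; vc=[11]
#2 0x5a→b11/s1 VC-HIT; vc=[9]
#3 0x4d→b9/s1 VC-HIT; vc=[11]
#4 0x5e→b11/s1 VC-HIT; vc=[9]
#5 0x4c→b9/s1 VC-HIT; vc=[11]
#6 0x49→b9/s1 L1-HIT; vc=[11]
#7 0x4d→b9/s1 L1-HIT; vc=[11]
#8 0x48→b9/s1 L1-HIT; vc=[11]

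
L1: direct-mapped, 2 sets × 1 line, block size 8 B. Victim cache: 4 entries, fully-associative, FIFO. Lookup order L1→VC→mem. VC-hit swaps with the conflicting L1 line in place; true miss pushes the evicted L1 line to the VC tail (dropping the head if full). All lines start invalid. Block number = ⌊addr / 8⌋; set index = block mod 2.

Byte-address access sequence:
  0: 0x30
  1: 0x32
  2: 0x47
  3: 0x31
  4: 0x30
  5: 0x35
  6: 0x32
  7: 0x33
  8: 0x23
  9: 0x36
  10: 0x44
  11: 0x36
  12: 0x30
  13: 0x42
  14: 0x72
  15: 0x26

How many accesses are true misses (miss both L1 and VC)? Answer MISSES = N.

MISSES = 4

#0 0x30→b6/s0 MISS; vc=[]
#1 0x32→b6/s0 L1-HIT; vc=[]
#2 0x47→b8/s0 MISS; vc=[6]
#3 0x31→b6/s0 VC-HIT; vc=[8]
#4 0x30→b6/s0 L1-HIT; vc=[8]
#5 0x35→b6/s0 L1-HIT; vc=[8]
#6 0x32→b6/s0 L1-HIT; vc=[8]
#7 0x33→b6/s0 L1-HIT; vc=[8]
#8 0x23→b4/s0 MISS; vc=[8,6]
#9 0x36→b6/s0 VC-HIT; vc=[8,4]
#10 0x44→b8/s0 VC-HIT; vc=[6,4]
#11 0x36→b6/s0 VC-HIT; vc=[8,4]
#12 0x30→b6/s0 L1-HIT; vc=[8,4]
#13 0x42→b8/s0 VC-HIT; vc=[6,4]
#14 0x72→b14/s0 MISS; vc=[6,4,8]
#15 0x26→b4/s0 VC-HIT; vc=[6,14,8]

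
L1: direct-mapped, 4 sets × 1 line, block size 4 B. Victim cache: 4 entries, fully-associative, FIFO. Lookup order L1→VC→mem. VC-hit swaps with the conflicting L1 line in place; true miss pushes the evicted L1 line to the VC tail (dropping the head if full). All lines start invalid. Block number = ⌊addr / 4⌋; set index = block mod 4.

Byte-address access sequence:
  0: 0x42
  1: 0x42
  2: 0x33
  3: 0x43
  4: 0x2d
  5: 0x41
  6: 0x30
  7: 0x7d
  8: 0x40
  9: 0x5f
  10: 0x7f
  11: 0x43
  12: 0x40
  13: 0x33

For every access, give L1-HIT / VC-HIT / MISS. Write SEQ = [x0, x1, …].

SEQ = [MISS, L1-HIT, MISS, VC-HIT, MISS, L1-HIT, VC-HIT, MISS, VC-HIT, MISS, VC-HIT, L1-HIT, L1-HIT, VC-HIT]

  [0] addr=0x42 blk=16 s=0: MISS | VC []
  [1] addr=0x42 blk=16 s=0: L1-HIT | VC []
  [2] addr=0x33 blk=12 s=0: MISS | VC [16]
  [3] addr=0x43 blk=16 s=0: VC-HIT | VC [12]
  [4] addr=0x2d blk=11 s=3: MISS | VC [12]
  [5] addr=0x41 blk=16 s=0: L1-HIT | VC [12]
  [6] addr=0x30 blk=12 s=0: VC-HIT | VC [16]
  [7] addr=0x7d blk=31 s=3: MISS | VC [16, 11]
  [8] addr=0x40 blk=16 s=0: VC-HIT | VC [12, 11]
  [9] addr=0x5f blk=23 s=3: MISS | VC [12, 11, 31]
  [10] addr=0x7f blk=31 s=3: VC-HIT | VC [12, 11, 23]
  [11] addr=0x43 blk=16 s=0: L1-HIT | VC [12, 11, 23]
  [12] addr=0x40 blk=16 s=0: L1-HIT | VC [12, 11, 23]
  [13] addr=0x33 blk=12 s=0: VC-HIT | VC [16, 11, 23]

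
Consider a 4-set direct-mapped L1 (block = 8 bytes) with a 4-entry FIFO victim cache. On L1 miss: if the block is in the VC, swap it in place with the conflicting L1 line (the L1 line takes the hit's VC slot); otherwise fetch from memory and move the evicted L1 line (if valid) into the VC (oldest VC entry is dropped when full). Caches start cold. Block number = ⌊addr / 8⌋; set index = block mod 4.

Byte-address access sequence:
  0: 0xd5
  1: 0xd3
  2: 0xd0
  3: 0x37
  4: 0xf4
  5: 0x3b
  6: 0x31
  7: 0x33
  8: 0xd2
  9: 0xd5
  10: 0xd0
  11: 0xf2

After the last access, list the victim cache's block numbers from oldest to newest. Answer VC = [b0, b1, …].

#0 0xd5→b26/s2 MISS; vc=[]
#1 0xd3→b26/s2 L1-HIT; vc=[]
#2 0xd0→b26/s2 L1-HIT; vc=[]
#3 0x37→b6/s2 MISS; vc=[26]
#4 0xf4→b30/s2 MISS; vc=[26,6]
#5 0x3b→b7/s3 MISS; vc=[26,6]
#6 0x31→b6/s2 VC-HIT; vc=[26,30]
#7 0x33→b6/s2 L1-HIT; vc=[26,30]
#8 0xd2→b26/s2 VC-HIT; vc=[6,30]
#9 0xd5→b26/s2 L1-HIT; vc=[6,30]
#10 0xd0→b26/s2 L1-HIT; vc=[6,30]
#11 0xf2→b30/s2 VC-HIT; vc=[6,26]

VC = [6, 26]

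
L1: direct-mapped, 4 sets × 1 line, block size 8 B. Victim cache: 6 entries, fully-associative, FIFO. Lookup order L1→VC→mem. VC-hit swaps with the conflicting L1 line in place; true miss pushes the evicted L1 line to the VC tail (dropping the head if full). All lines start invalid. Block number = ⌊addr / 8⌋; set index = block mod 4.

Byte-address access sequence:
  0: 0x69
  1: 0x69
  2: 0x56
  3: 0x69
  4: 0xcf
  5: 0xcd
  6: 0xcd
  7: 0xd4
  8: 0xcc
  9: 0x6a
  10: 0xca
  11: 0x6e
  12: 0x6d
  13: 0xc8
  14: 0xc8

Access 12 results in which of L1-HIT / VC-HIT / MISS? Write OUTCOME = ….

0: 0x69 (blk 13, set 1) → MISS  vc=[]
1: 0x69 (blk 13, set 1) → L1-HIT  vc=[]
2: 0x56 (blk 10, set 2) → MISS  vc=[]
3: 0x69 (blk 13, set 1) → L1-HIT  vc=[]
4: 0xcf (blk 25, set 1) → MISS  vc=[13]
5: 0xcd (blk 25, set 1) → L1-HIT  vc=[13]
6: 0xcd (blk 25, set 1) → L1-HIT  vc=[13]
7: 0xd4 (blk 26, set 2) → MISS  vc=[13, 10]
8: 0xcc (blk 25, set 1) → L1-HIT  vc=[13, 10]
9: 0x6a (blk 13, set 1) → VC-HIT  vc=[25, 10]
10: 0xca (blk 25, set 1) → VC-HIT  vc=[13, 10]
11: 0x6e (blk 13, set 1) → VC-HIT  vc=[25, 10]
12: 0x6d (blk 13, set 1) → L1-HIT  vc=[25, 10]
13: 0xc8 (blk 25, set 1) → VC-HIT  vc=[13, 10]
14: 0xc8 (blk 25, set 1) → L1-HIT  vc=[13, 10]

OUTCOME = L1-HIT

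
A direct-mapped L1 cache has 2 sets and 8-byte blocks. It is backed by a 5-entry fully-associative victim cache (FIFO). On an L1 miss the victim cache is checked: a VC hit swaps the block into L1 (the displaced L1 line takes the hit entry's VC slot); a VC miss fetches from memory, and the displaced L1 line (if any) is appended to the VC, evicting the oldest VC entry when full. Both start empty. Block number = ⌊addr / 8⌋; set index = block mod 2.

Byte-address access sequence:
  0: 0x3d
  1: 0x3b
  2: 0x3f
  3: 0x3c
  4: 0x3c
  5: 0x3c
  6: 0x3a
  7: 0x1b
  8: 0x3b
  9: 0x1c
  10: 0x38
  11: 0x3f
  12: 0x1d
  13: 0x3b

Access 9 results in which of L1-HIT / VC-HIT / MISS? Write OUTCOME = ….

OUTCOME = VC-HIT

0: 0x3d (blk 7, set 1) → MISS  vc=[]
1: 0x3b (blk 7, set 1) → L1-HIT  vc=[]
2: 0x3f (blk 7, set 1) → L1-HIT  vc=[]
3: 0x3c (blk 7, set 1) → L1-HIT  vc=[]
4: 0x3c (blk 7, set 1) → L1-HIT  vc=[]
5: 0x3c (blk 7, set 1) → L1-HIT  vc=[]
6: 0x3a (blk 7, set 1) → L1-HIT  vc=[]
7: 0x1b (blk 3, set 1) → MISS  vc=[7]
8: 0x3b (blk 7, set 1) → VC-HIT  vc=[3]
9: 0x1c (blk 3, set 1) → VC-HIT  vc=[7]
10: 0x38 (blk 7, set 1) → VC-HIT  vc=[3]
11: 0x3f (blk 7, set 1) → L1-HIT  vc=[3]
12: 0x1d (blk 3, set 1) → VC-HIT  vc=[7]
13: 0x3b (blk 7, set 1) → VC-HIT  vc=[3]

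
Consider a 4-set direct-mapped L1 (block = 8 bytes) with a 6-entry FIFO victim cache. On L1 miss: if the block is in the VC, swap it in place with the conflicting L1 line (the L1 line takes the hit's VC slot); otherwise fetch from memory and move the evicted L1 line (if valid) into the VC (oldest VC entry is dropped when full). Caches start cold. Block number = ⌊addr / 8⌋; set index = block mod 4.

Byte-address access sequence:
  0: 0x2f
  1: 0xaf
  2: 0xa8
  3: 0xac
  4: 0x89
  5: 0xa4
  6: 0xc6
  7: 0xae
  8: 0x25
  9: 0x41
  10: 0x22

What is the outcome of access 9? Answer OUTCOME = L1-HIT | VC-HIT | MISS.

0: 0x2f (blk 5, set 1) → MISS  vc=[]
1: 0xaf (blk 21, set 1) → MISS  vc=[5]
2: 0xa8 (blk 21, set 1) → L1-HIT  vc=[5]
3: 0xac (blk 21, set 1) → L1-HIT  vc=[5]
4: 0x89 (blk 17, set 1) → MISS  vc=[5, 21]
5: 0xa4 (blk 20, set 0) → MISS  vc=[5, 21]
6: 0xc6 (blk 24, set 0) → MISS  vc=[5, 21, 20]
7: 0xae (blk 21, set 1) → VC-HIT  vc=[5, 17, 20]
8: 0x25 (blk 4, set 0) → MISS  vc=[5, 17, 20, 24]
9: 0x41 (blk 8, set 0) → MISS  vc=[5, 17, 20, 24, 4]
10: 0x22 (blk 4, set 0) → VC-HIT  vc=[5, 17, 20, 24, 8]

OUTCOME = MISS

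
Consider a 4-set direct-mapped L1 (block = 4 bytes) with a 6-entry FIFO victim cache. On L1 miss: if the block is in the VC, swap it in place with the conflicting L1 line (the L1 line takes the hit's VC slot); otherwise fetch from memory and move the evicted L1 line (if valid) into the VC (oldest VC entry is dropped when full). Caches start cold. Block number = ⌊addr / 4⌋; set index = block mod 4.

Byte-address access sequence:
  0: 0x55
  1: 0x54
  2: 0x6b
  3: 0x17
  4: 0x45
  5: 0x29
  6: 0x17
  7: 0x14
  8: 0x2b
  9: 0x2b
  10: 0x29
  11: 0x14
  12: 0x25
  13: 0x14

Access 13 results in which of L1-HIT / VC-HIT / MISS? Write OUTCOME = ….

0: 0x55 (blk 21, set 1) → MISS  vc=[]
1: 0x54 (blk 21, set 1) → L1-HIT  vc=[]
2: 0x6b (blk 26, set 2) → MISS  vc=[]
3: 0x17 (blk 5, set 1) → MISS  vc=[21]
4: 0x45 (blk 17, set 1) → MISS  vc=[21, 5]
5: 0x29 (blk 10, set 2) → MISS  vc=[21, 5, 26]
6: 0x17 (blk 5, set 1) → VC-HIT  vc=[21, 17, 26]
7: 0x14 (blk 5, set 1) → L1-HIT  vc=[21, 17, 26]
8: 0x2b (blk 10, set 2) → L1-HIT  vc=[21, 17, 26]
9: 0x2b (blk 10, set 2) → L1-HIT  vc=[21, 17, 26]
10: 0x29 (blk 10, set 2) → L1-HIT  vc=[21, 17, 26]
11: 0x14 (blk 5, set 1) → L1-HIT  vc=[21, 17, 26]
12: 0x25 (blk 9, set 1) → MISS  vc=[21, 17, 26, 5]
13: 0x14 (blk 5, set 1) → VC-HIT  vc=[21, 17, 26, 9]

OUTCOME = VC-HIT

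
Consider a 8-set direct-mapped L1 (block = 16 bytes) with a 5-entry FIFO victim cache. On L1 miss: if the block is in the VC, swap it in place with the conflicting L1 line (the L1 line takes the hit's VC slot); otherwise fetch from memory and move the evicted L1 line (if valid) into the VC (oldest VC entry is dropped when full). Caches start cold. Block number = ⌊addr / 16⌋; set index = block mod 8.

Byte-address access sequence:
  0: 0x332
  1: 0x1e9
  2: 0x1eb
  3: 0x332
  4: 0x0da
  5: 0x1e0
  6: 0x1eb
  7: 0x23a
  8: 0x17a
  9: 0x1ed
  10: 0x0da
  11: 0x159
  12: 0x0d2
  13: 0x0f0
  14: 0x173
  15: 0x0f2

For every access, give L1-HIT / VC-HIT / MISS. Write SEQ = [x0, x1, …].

SEQ = [MISS, MISS, L1-HIT, L1-HIT, MISS, L1-HIT, L1-HIT, MISS, MISS, L1-HIT, L1-HIT, MISS, VC-HIT, MISS, VC-HIT, VC-HIT]

0: 0x332 (blk 51, set 3) → MISS  vc=[]
1: 0x1e9 (blk 30, set 6) → MISS  vc=[]
2: 0x1eb (blk 30, set 6) → L1-HIT  vc=[]
3: 0x332 (blk 51, set 3) → L1-HIT  vc=[]
4: 0xda (blk 13, set 5) → MISS  vc=[]
5: 0x1e0 (blk 30, set 6) → L1-HIT  vc=[]
6: 0x1eb (blk 30, set 6) → L1-HIT  vc=[]
7: 0x23a (blk 35, set 3) → MISS  vc=[51]
8: 0x17a (blk 23, set 7) → MISS  vc=[51]
9: 0x1ed (blk 30, set 6) → L1-HIT  vc=[51]
10: 0xda (blk 13, set 5) → L1-HIT  vc=[51]
11: 0x159 (blk 21, set 5) → MISS  vc=[51, 13]
12: 0xd2 (blk 13, set 5) → VC-HIT  vc=[51, 21]
13: 0xf0 (blk 15, set 7) → MISS  vc=[51, 21, 23]
14: 0x173 (blk 23, set 7) → VC-HIT  vc=[51, 21, 15]
15: 0xf2 (blk 15, set 7) → VC-HIT  vc=[51, 21, 23]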